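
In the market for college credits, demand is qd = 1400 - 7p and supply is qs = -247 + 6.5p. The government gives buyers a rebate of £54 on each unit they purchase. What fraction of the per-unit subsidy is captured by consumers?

Consumer share = 13/27

Pre-subsidy: 1400 - 7p = -247 + 6.5p gives p* = 122, q* = 546.
With the rebate, buyers effectively pay pb = ps − 54, where ps is the price sellers receive.
Demand in terms of ps becomes qd = 1400 − 7(ps − 54) = 1778 - 7ps. Setting this equal to supply: 1778 - 7ps = -247 + 6.5ps, so ps = 150.
Buyers pay pb = 150 − 54 = 96; q' = -247 + 6.5·150 = 728.
Buyers' price falls by p* − pb = 122 − 96 = 26; sellers' price rises by ps − p* = 150 − 122 = 28.
So consumers capture 26/54 = 13/27 of each unit of subsidy.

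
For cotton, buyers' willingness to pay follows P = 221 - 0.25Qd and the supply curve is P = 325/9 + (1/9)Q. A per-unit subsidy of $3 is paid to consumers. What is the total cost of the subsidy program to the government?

Pre-subsidy: 221 - 0.25Q = 325/9 + (1/9)Q gives Q* = 512 and P* = 93.
With the rebate, buyers effectively pay Pb = Ps − 3, where Ps is the price sellers receive.
On the curves, Pb = 221 - 0.25Q and Ps = 325/9 + (1/9)Q; the wedge Ps − Pb = 3 gives 325/9 + (1/9)Q − (221 - 0.25Q) = 3, so Q' = 6764/13.
Then Pb = 221 − 0.25·(6764/13) = 1182/13 and Ps = 325/9 + (1/9)·(6764/13) = 1221/13.
Government outlay = subsidy × quantity = 3 × 6764/13 = 20292/13.

Government cost = 20292/13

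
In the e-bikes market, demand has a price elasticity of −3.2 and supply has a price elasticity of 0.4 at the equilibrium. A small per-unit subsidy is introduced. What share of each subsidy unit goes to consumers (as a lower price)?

Consumer share = 1/9

For a small subsidy around the equilibrium, the benefit split depends on the relative slopes, which at a point are proportional to the elasticities.
Buyer share = εs/(εs + |εd|) = 0.4/(0.4 + 3.2) = 1/9; seller share = |εd|/(εs + |εd|) = 8/9.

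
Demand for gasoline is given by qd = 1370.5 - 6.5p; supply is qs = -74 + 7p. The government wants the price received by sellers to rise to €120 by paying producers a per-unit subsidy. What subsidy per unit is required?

At a seller price of 120, quantity supplied is -74 + 7·120 = 766.
Buyers absorb 766 only when they pay pb with 1370.5 − 6.5·pb = 766, i.e. pb = 93.
s = ps − pb = 120 − 93 = 27.

Required subsidy s = €27 per unit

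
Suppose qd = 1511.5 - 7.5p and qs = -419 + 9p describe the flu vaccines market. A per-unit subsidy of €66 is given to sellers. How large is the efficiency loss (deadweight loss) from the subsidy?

Pre-subsidy: 1511.5 - 7.5p = -419 + 9p gives p* = 117, q* = 634.
With the subsidy, sellers receive ps = pb + 66 for each unit, where pb is the price buyers pay.
Supply in terms of pb becomes qs = -419 + 9(pb + 66) = 175 + 9pb. Setting this equal to demand: 1511.5 - 7.5pb = 175 + 9pb, so pb = 81.
Sellers receive ps = 81 + 66 = 147; q' = 1511.5 − 7.5·81 = 904.
The subsidy expands output by 904 − 634 = 270 past the efficient level; on those units the gap between marginal cost and willingness to pay runs from 0 up to 66.
DWL = ½ × 66 × 270 = 8910.

Deadweight loss = €8910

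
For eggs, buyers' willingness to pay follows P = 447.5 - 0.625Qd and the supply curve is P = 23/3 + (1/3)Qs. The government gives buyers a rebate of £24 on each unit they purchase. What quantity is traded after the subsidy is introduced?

Pre-subsidy: 447.5 - 0.625Q = 23/3 + (1/3)Q gives Q* = 10556/23 and P* = 3695/23.
With the rebate, buyers effectively pay Pb = Ps − 24, where Ps is the price sellers receive.
On the curves, Pb = 447.5 - 0.625Q and Ps = 23/3 + (1/3)Q; the wedge Ps − Pb = 24 gives 23/3 + (1/3)Q − (447.5 - 0.625Q) = 24, so Q' = 484.
Then Pb = 447.5 − 0.625·484 = 145 and Ps = 23/3 + (1/3)·484 = 169.

Q' = 484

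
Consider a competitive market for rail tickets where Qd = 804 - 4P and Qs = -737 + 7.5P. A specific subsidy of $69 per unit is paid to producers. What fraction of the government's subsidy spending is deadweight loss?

DWL / government spending = 45/224

Pre-subsidy: 804 - 4P = -737 + 7.5P gives P* = 134, Q* = 268.
With the subsidy, sellers receive Ps = Pb + 69 for each unit, where Pb is the price buyers pay.
Supply in terms of Pb becomes Qs = -737 + 7.5(Pb + 69) = -219.5 + 7.5Pb. Setting this equal to demand: 804 - 4Pb = -219.5 + 7.5Pb, so Pb = 89.
Sellers receive Ps = 89 + 69 = 158; Q' = 804 − 4·89 = 448.
ΔCS = ½(268 + 448)(134 − 89) = 16110; ΔPS = ½(268 + 448)(158 − 134) = 8592.
Government spending = 69 × 448 = 30912.
DWL = ½ × 69 × (448 − 268) = 6210; fraction = 6210 / 30912 = 45/224.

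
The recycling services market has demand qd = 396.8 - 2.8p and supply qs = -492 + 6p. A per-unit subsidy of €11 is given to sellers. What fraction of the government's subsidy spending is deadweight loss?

Pre-subsidy: 396.8 - 2.8p = -492 + 6p gives p* = 101, q* = 114.
With the subsidy, sellers receive ps = pb + 11 for each unit, where pb is the price buyers pay.
Supply in terms of pb becomes qs = -492 + 6(pb + 11) = -426 + 6pb. Setting this equal to demand: 396.8 - 2.8pb = -426 + 6pb, so pb = 93.5.
Sellers receive ps = 93.5 + 11 = 104.5; q' = 396.8 − 2.8·93.5 = 135.
ΔCS = ½(114 + 135)(101 − 93.5) = 933.75; ΔPS = ½(114 + 135)(104.5 − 101) = 435.75.
Government spending = 11 × 135 = 1485.
DWL = ½ × 11 × (135 − 114) = 115.5; fraction = 115.5 / 1485 = 7/90.

DWL / government spending = 7/90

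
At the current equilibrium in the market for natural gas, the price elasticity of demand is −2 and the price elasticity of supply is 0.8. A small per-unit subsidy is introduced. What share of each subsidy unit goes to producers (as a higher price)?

Producer share = 5/7

For a small subsidy around the equilibrium, the benefit split depends on the relative slopes, which at a point are proportional to the elasticities.
Buyer share = εs/(εs + |εd|) = 0.8/(0.8 + 2) = 2/7; seller share = |εd|/(εs + |εd|) = 5/7.
So producers capture 5/7 of the subsidy.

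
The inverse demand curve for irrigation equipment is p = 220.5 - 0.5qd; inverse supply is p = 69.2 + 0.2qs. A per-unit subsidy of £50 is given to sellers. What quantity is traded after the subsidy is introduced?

q' = 2013/7

Pre-subsidy: 220.5 - 0.5q = 69.2 + 0.2q gives q* = 1513/7 and p* = 787/7.
With the subsidy, sellers receive ps = pb + 50 for each unit, where pb is the price buyers pay.
On the curves, pb = 220.5 - 0.5q and ps = 69.2 + 0.2q; the wedge ps − pb = 50 gives 69.2 + 0.2q − (220.5 - 0.5q) = 50, so q' = 2013/7.
Then pb = 220.5 − 0.5·(2013/7) = 537/7 and ps = 69.2 + 0.2·(2013/7) = 887/7.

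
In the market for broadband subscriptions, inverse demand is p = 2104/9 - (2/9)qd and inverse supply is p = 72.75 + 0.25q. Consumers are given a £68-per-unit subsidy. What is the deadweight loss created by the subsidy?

Deadweight loss = £4896

Pre-subsidy: 2104/9 - (2/9)q = 72.75 + 0.25q gives q* = 341 and p* = 158.
With the rebate, buyers effectively pay pb = ps − 68, where ps is the price sellers receive.
On the curves, pb = 2104/9 - (2/9)q and ps = 72.75 + 0.25q; the wedge ps − pb = 68 gives 72.75 + 0.25q − (2104/9 - (2/9)q) = 68, so q' = 485.
Then pb = 2104/9 − (2/9)·485 = 126 and ps = 72.75 + 0.25·485 = 194.
The subsidy expands output by 485 − 341 = 144 past the efficient level; on those units the gap between marginal cost and willingness to pay runs from 0 up to 68.
DWL = ½ × 68 × 144 = 4896.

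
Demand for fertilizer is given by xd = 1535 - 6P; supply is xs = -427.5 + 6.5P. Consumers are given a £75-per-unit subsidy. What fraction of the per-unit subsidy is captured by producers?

Producer share = 0.48

Pre-subsidy: 1535 - 6P = -427.5 + 6.5P gives P* = 157, x* = 593.
With the rebate, buyers effectively pay Pb = Ps − 75, where Ps is the price sellers receive.
Demand in terms of Ps becomes xd = 1535 − 6(Ps − 75) = 1985 - 6Ps. Setting this equal to supply: 1985 - 6Ps = -427.5 + 6.5Ps, so Ps = 193.
Buyers pay Pb = 193 − 75 = 118; x' = -427.5 + 6.5·193 = 827.
Buyers' price falls by P* − Pb = 157 − 118 = 39; sellers' price rises by Ps − P* = 193 − 157 = 36.
So producers capture 36/75 = 0.48 of each unit of subsidy.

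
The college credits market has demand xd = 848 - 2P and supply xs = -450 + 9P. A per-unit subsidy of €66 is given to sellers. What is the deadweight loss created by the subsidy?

Pre-subsidy: 848 - 2P = -450 + 9P gives P* = 118, x* = 612.
With the subsidy, sellers receive Ps = Pb + 66 for each unit, where Pb is the price buyers pay.
Supply in terms of Pb becomes xs = -450 + 9(Pb + 66) = 144 + 9Pb. Setting this equal to demand: 848 - 2Pb = 144 + 9Pb, so Pb = 64.
Sellers receive Ps = 64 + 66 = 130; x' = 848 − 2·64 = 720.
The subsidy expands output by 720 − 612 = 108 past the efficient level; on those units the gap between marginal cost and willingness to pay runs from 0 up to 66.
DWL = ½ × 66 × 108 = 3564.

Deadweight loss = €3564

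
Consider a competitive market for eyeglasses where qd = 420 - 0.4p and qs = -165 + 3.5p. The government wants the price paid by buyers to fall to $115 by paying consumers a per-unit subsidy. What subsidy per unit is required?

Required subsidy s = $39 per unit

At a buyer price of 115, quantity demanded is 420 − 0.4·115 = 374.
Sellers supply 374 only when they receive ps with -165 + 3.5·ps = 374, i.e. ps = 154.
s = ps − pb = 154 − 115 = 39.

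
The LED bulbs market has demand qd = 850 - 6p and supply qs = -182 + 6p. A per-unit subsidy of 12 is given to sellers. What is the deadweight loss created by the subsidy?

Deadweight loss = 216

Pre-subsidy: 850 - 6p = -182 + 6p gives p* = 86, q* = 334.
With the subsidy, sellers receive ps = pb + 12 for each unit, where pb is the price buyers pay.
Supply in terms of pb becomes qs = -182 + 6(pb + 12) = -110 + 6pb. Setting this equal to demand: 850 - 6pb = -110 + 6pb, so pb = 80.
Sellers receive ps = 80 + 12 = 92; q' = 850 − 6·80 = 370.
The subsidy expands output by 370 − 334 = 36 past the efficient level; on those units the gap between marginal cost and willingness to pay runs from 0 up to 12.
DWL = ½ × 12 × 36 = 216.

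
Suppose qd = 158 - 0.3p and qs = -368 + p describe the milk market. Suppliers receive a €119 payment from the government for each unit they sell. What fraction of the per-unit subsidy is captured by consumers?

Consumer share = 10/13

Pre-subsidy: 158 - 0.3p = -368 + p gives p* = 5260/13, q* = 476/13.
With the subsidy, sellers receive ps = pb + 119 for each unit, where pb is the price buyers pay.
Supply in terms of pb becomes qs = -368 + 1(pb + 119) = -249 + pb. Setting this equal to demand: 158 - 0.3pb = -249 + pb, so pb = 4070/13.
Sellers receive ps = 4070/13 + 119 = 5617/13; q' = 158 − 0.3·(4070/13) = 833/13.
Buyers' price falls by p* − pb = 5260/13 − 4070/13 = 1190/13; sellers' price rises by ps − p* = 5617/13 − 5260/13 = 357/13.
So consumers capture (1190/13)/119 = 10/13 of each unit of subsidy.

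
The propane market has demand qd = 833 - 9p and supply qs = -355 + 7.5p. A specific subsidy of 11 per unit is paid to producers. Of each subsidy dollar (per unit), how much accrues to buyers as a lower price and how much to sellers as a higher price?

Pre-subsidy: 833 - 9p = -355 + 7.5p gives p* = 72, q* = 185.
With the subsidy, sellers receive ps = pb + 11 for each unit, where pb is the price buyers pay.
Supply in terms of pb becomes qs = -355 + 7.5(pb + 11) = -272.5 + 7.5pb. Setting this equal to demand: 833 - 9pb = -272.5 + 7.5pb, so pb = 67.
Sellers receive ps = 67 + 11 = 78; q' = 833 − 9·67 = 230.
Buyers' price falls by p* − pb = 72 − 67 = 5; sellers' price rises by ps − p* = 78 − 72 = 6.

Buyers gain 5 per unit; sellers gain 6 per unit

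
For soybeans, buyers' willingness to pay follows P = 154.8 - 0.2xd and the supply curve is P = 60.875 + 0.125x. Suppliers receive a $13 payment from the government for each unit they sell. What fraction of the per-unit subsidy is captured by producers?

Producer share = 5/13

Pre-subsidy: 154.8 - 0.2x = 60.875 + 0.125x gives x* = 289 and P* = 97.
With the subsidy, sellers receive Ps = Pb + 13 for each unit, where Pb is the price buyers pay.
On the curves, Pb = 154.8 - 0.2x and Ps = 60.875 + 0.125x; the wedge Ps − Pb = 13 gives 60.875 + 0.125x − (154.8 - 0.2x) = 13, so x' = 329.
Then Pb = 154.8 − 0.2·329 = 89 and Ps = 60.875 + 0.125·329 = 102.
Buyers' price falls by P* − Pb = 97 − 89 = 8; sellers' price rises by Ps − P* = 102 − 97 = 5.
So producers capture 5/13 = 5/13 of each unit of subsidy.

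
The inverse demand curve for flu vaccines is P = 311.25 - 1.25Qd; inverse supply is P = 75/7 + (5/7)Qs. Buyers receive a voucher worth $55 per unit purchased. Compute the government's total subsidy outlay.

Pre-subsidy: 311.25 - 1.25Q = 75/7 + (5/7)Q gives Q* = 153 and P* = 120.
With the rebate, buyers effectively pay Pb = Ps − 55, where Ps is the price sellers receive.
On the curves, Pb = 311.25 - 1.25Q and Ps = 75/7 + (5/7)Q; the wedge Ps − Pb = 55 gives 75/7 + (5/7)Q − (311.25 - 1.25Q) = 55, so Q' = 181.
Then Pb = 311.25 − 1.25·181 = 85 and Ps = 75/7 + (5/7)·181 = 140.
Government outlay = subsidy × quantity = 55 × 181 = 9955.

Government cost = $9955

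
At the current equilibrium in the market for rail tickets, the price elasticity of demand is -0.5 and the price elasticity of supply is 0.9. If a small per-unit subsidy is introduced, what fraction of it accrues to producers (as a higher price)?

Producer share = 5/14

For a small subsidy around the equilibrium, the benefit split depends on the relative slopes, which at a point are proportional to the elasticities.
Buyer share = εs/(εs + |εd|) = 0.9/(0.9 + 0.5) = 9/14; seller share = |εd|/(εs + |εd|) = 5/14.
So producers capture 5/14 of the subsidy.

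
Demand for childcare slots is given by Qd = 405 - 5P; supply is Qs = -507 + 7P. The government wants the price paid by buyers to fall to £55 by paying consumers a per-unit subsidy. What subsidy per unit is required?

Required subsidy s = £36 per unit

At a buyer price of 55, quantity demanded is 405 − 5·55 = 130.
Sellers supply 130 only when they receive Ps with -507 + 7·Ps = 130, i.e. Ps = 91.
s = Ps − Pb = 91 − 55 = 36.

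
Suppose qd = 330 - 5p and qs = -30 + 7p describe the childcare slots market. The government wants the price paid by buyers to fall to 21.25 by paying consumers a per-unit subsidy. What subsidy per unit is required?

At a buyer price of 21.25, quantity demanded is 330 − 5·21.25 = 223.75.
Sellers supply 223.75 only when they receive ps with -30 + 7·ps = 223.75, i.e. ps = 36.25.
s = ps − pb = 36.25 − 21.25 = 15.

Required subsidy s = 15 per unit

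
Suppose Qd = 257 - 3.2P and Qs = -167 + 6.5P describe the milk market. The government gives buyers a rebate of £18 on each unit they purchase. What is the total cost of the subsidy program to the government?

Government cost = 271890/97

Pre-subsidy: 257 - 3.2P = -167 + 6.5P gives P* = 4240/97, Q* = 11361/97.
With the rebate, buyers effectively pay Pb = Ps − 18, where Ps is the price sellers receive.
Demand in terms of Ps becomes Qd = 257 − 3.2(Ps − 18) = 314.6 - 3.2Ps. Setting this equal to supply: 314.6 - 3.2Ps = -167 + 6.5Ps, so Ps = 4816/97.
Buyers pay Pb = 4816/97 − 18 = 3070/97; Q' = -167 + 6.5·(4816/97) = 15105/97.
Government outlay = subsidy × quantity = 18 × 15105/97 = 271890/97.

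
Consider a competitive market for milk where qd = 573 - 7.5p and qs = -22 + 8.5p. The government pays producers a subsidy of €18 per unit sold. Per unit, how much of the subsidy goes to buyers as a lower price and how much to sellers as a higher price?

Pre-subsidy: 573 - 7.5p = -22 + 8.5p gives p* = 37.1875, q* = 294.09375.
With the subsidy, sellers receive ps = pb + 18 for each unit, where pb is the price buyers pay.
Supply in terms of pb becomes qs = -22 + 8.5(pb + 18) = 131 + 8.5pb. Setting this equal to demand: 573 - 7.5pb = 131 + 8.5pb, so pb = 27.625.
Sellers receive ps = 27.625 + 18 = 45.625; q' = 573 − 7.5·27.625 = 365.8125.
Buyers' price falls by p* − pb = 37.1875 − 27.625 = 9.5625; sellers' price rises by ps − p* = 45.625 − 37.1875 = 8.4375.

Buyers gain €9.5625 per unit; sellers gain €8.4375 per unit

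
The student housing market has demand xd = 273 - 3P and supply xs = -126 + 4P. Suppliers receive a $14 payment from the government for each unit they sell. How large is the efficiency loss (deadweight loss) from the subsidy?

Pre-subsidy: 273 - 3P = -126 + 4P gives P* = 57, x* = 102.
With the subsidy, sellers receive Ps = Pb + 14 for each unit, where Pb is the price buyers pay.
Supply in terms of Pb becomes xs = -126 + 4(Pb + 14) = -70 + 4Pb. Setting this equal to demand: 273 - 3Pb = -70 + 4Pb, so Pb = 49.
Sellers receive Ps = 49 + 14 = 63; x' = 273 − 3·49 = 126.
The subsidy expands output by 126 − 102 = 24 past the efficient level; on those units the gap between marginal cost and willingness to pay runs from 0 up to 14.
DWL = ½ × 14 × 24 = 168.

Deadweight loss = $168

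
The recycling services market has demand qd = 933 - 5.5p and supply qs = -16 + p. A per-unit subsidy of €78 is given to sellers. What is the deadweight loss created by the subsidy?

Pre-subsidy: 933 - 5.5p = -16 + p gives p* = 146, q* = 130.
With the subsidy, sellers receive ps = pb + 78 for each unit, where pb is the price buyers pay.
Supply in terms of pb becomes qs = -16 + 1(pb + 78) = 62 + pb. Setting this equal to demand: 933 - 5.5pb = 62 + pb, so pb = 134.
Sellers receive ps = 134 + 78 = 212; q' = 933 − 5.5·134 = 196.
The subsidy expands output by 196 − 130 = 66 past the efficient level; on those units the gap between marginal cost and willingness to pay runs from 0 up to 78.
DWL = ½ × 78 × 66 = 2574.

Deadweight loss = €2574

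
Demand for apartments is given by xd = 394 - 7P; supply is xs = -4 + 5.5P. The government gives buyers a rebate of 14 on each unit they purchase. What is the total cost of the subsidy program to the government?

Pre-subsidy: 394 - 7P = -4 + 5.5P gives P* = 31.84, x* = 171.12.
With the rebate, buyers effectively pay Pb = Ps − 14, where Ps is the price sellers receive.
Demand in terms of Ps becomes xd = 394 − 7(Ps − 14) = 492 - 7Ps. Setting this equal to supply: 492 - 7Ps = -4 + 5.5Ps, so Ps = 39.68.
Buyers pay Pb = 39.68 − 14 = 25.68; x' = -4 + 5.5·39.68 = 214.24.
Government outlay = subsidy × quantity = 14 × 214.24 = 2999.36.

Government cost = 2999.36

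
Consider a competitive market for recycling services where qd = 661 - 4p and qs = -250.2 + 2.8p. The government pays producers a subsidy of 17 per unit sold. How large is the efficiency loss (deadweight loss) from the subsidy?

Pre-subsidy: 661 - 4p = -250.2 + 2.8p gives p* = 134, q* = 125.
With the subsidy, sellers receive ps = pb + 17 for each unit, where pb is the price buyers pay.
Supply in terms of pb becomes qs = -250.2 + 2.8(pb + 17) = -202.6 + 2.8pb. Setting this equal to demand: 661 - 4pb = -202.6 + 2.8pb, so pb = 127.
Sellers receive ps = 127 + 17 = 144; q' = 661 − 4·127 = 153.
The subsidy expands output by 153 − 125 = 28 past the efficient level; on those units the gap between marginal cost and willingness to pay runs from 0 up to 17.
DWL = ½ × 17 × 28 = 238.

Deadweight loss = 238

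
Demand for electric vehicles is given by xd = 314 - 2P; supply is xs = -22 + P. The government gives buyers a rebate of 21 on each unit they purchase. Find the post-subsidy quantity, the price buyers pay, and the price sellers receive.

Pre-subsidy: 314 - 2P = -22 + P gives P* = 112, x* = 90.
With the rebate, buyers effectively pay Pb = Ps − 21, where Ps is the price sellers receive.
Demand in terms of Ps becomes xd = 314 − 2(Ps − 21) = 356 - 2Ps. Setting this equal to supply: 356 - 2Ps = -22 + Ps, so Ps = 126.
Buyers pay Pb = 126 − 21 = 105; x' = -22 + 1·126 = 104.

x' = 104; buyers pay 105; sellers receive 126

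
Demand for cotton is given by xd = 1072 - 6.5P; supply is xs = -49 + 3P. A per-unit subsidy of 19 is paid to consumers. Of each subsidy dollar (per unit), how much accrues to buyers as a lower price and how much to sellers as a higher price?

Buyers gain 6 per unit; sellers gain 13 per unit

Pre-subsidy: 1072 - 6.5P = -49 + 3P gives P* = 118, x* = 305.
With the rebate, buyers effectively pay Pb = Ps − 19, where Ps is the price sellers receive.
Demand in terms of Ps becomes xd = 1072 − 6.5(Ps − 19) = 1195.5 - 6.5Ps. Setting this equal to supply: 1195.5 - 6.5Ps = -49 + 3Ps, so Ps = 131.
Buyers pay Pb = 131 − 19 = 112; x' = -49 + 3·131 = 344.
Buyers' price falls by P* − Pb = 118 − 112 = 6; sellers' price rises by Ps − P* = 131 − 118 = 13.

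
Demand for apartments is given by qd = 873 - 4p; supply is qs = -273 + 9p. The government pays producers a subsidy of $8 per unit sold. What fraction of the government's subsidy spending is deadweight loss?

DWL / government spending = 48/2351

Pre-subsidy: 873 - 4p = -273 + 9p gives p* = 1146/13, q* = 6765/13.
With the subsidy, sellers receive ps = pb + 8 for each unit, where pb is the price buyers pay.
Supply in terms of pb becomes qs = -273 + 9(pb + 8) = -201 + 9pb. Setting this equal to demand: 873 - 4pb = -201 + 9pb, so pb = 1074/13.
Sellers receive ps = 1074/13 + 8 = 1178/13; q' = 873 − 4·(1074/13) = 7053/13.
ΔCS = ½(6765/13 + 7053/13)(1146/13 − 1074/13) = 497448/169; ΔPS = ½(6765/13 + 7053/13)(1178/13 − 1146/13) = 221088/169.
Government spending = 8 × 7053/13 = 56424/13.
DWL = ½ × 8 × (7053/13 − 6765/13) = 1152/13; fraction = (1152/13) / (56424/13) = 48/2351.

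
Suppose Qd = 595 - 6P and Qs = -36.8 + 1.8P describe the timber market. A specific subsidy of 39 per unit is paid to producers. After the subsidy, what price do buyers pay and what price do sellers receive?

Pre-subsidy: 595 - 6P = -36.8 + 1.8P gives P* = 81, Q* = 109.
With the subsidy, sellers receive Ps = Pb + 39 for each unit, where Pb is the price buyers pay.
Supply in terms of Pb becomes Qs = -36.8 + 1.8(Pb + 39) = 33.4 + 1.8Pb. Setting this equal to demand: 595 - 6Pb = 33.4 + 1.8Pb, so Pb = 72.
Sellers receive Ps = 72 + 39 = 111; Q' = 595 − 6·72 = 163.

Buyers pay 72; sellers receive 111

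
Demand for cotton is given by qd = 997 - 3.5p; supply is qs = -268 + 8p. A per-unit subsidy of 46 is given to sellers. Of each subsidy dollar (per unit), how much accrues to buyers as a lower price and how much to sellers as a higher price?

Buyers gain 32 per unit; sellers gain 14 per unit

Pre-subsidy: 997 - 3.5p = -268 + 8p gives p* = 110, q* = 612.
With the subsidy, sellers receive ps = pb + 46 for each unit, where pb is the price buyers pay.
Supply in terms of pb becomes qs = -268 + 8(pb + 46) = 100 + 8pb. Setting this equal to demand: 997 - 3.5pb = 100 + 8pb, so pb = 78.
Sellers receive ps = 78 + 46 = 124; q' = 997 − 3.5·78 = 724.
Buyers' price falls by p* − pb = 110 − 78 = 32; sellers' price rises by ps − p* = 124 − 110 = 14.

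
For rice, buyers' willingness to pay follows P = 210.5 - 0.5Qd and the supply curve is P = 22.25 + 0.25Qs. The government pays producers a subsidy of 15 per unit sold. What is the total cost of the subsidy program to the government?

Government cost = 4065

Pre-subsidy: 210.5 - 0.5Q = 22.25 + 0.25Q gives Q* = 251 and P* = 85.
With the subsidy, sellers receive Ps = Pb + 15 for each unit, where Pb is the price buyers pay.
On the curves, Pb = 210.5 - 0.5Q and Ps = 22.25 + 0.25Q; the wedge Ps − Pb = 15 gives 22.25 + 0.25Q − (210.5 - 0.5Q) = 15, so Q' = 271.
Then Pb = 210.5 − 0.5·271 = 75 and Ps = 22.25 + 0.25·271 = 90.
Government outlay = subsidy × quantity = 15 × 271 = 4065.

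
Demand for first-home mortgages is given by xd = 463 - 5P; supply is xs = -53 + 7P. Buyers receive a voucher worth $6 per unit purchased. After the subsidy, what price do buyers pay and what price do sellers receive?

Pre-subsidy: 463 - 5P = -53 + 7P gives P* = 43, x* = 248.
With the rebate, buyers effectively pay Pb = Ps − 6, where Ps is the price sellers receive.
Demand in terms of Ps becomes xd = 463 − 5(Ps − 6) = 493 - 5Ps. Setting this equal to supply: 493 - 5Ps = -53 + 7Ps, so Ps = 45.5.
Buyers pay Pb = 45.5 − 6 = 39.5; x' = -53 + 7·45.5 = 265.5.

Buyers pay $39.5; sellers receive $45.5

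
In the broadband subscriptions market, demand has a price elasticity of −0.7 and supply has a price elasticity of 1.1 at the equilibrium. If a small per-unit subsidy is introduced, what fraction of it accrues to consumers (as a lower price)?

Consumer share = 11/18

For a small subsidy around the equilibrium, the benefit split depends on the relative slopes, which at a point are proportional to the elasticities.
Buyer share = εs/(εs + |εd|) = 1.1/(1.1 + 0.7) = 11/18; seller share = |εd|/(εs + |εd|) = 7/18.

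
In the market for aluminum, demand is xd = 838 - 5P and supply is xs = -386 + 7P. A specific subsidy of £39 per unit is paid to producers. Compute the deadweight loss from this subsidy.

Pre-subsidy: 838 - 5P = -386 + 7P gives P* = 102, x* = 328.
With the subsidy, sellers receive Ps = Pb + 39 for each unit, where Pb is the price buyers pay.
Supply in terms of Pb becomes xs = -386 + 7(Pb + 39) = -113 + 7Pb. Setting this equal to demand: 838 - 5Pb = -113 + 7Pb, so Pb = 79.25.
Sellers receive Ps = 79.25 + 39 = 118.25; x' = 838 − 5·79.25 = 441.75.
The subsidy expands output by 441.75 − 328 = 113.75 past the efficient level; on those units the gap between marginal cost and willingness to pay runs from 0 up to 39.
DWL = ½ × 39 × 113.75 = 2218.125.

Deadweight loss = £2218.125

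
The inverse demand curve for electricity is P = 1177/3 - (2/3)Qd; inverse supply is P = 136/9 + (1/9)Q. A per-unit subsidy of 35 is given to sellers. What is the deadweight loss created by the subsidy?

Pre-subsidy: 1177/3 - (2/3)Q = 136/9 + (1/9)Q gives Q* = 485 and P* = 69.
With the subsidy, sellers receive Ps = Pb + 35 for each unit, where Pb is the price buyers pay.
On the curves, Pb = 1177/3 - (2/3)Q and Ps = 136/9 + (1/9)Q; the wedge Ps − Pb = 35 gives 136/9 + (1/9)Q − (1177/3 - (2/3)Q) = 35, so Q' = 530.
Then Pb = 1177/3 − (2/3)·530 = 39 and Ps = 136/9 + (1/9)·530 = 74.
The subsidy expands output by 530 − 485 = 45 past the efficient level; on those units the gap between marginal cost and willingness to pay runs from 0 up to 35.
DWL = ½ × 35 × 45 = 787.5.

Deadweight loss = 787.5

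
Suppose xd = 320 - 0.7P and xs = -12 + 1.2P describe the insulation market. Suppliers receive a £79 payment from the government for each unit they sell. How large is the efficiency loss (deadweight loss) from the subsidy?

Deadweight loss = 131061/95

Pre-subsidy: 320 - 0.7P = -12 + 1.2P gives P* = 3320/19, x* = 3756/19.
With the subsidy, sellers receive Ps = Pb + 79 for each unit, where Pb is the price buyers pay.
Supply in terms of Pb becomes xs = -12 + 1.2(Pb + 79) = 82.8 + 1.2Pb. Setting this equal to demand: 320 - 0.7Pb = 82.8 + 1.2Pb, so Pb = 2372/19.
Sellers receive Ps = 2372/19 + 79 = 3873/19; x' = 320 − 0.7·(2372/19) = 22098/95.
The subsidy expands output by 22098/95 − 3756/19 = 3318/95 past the efficient level; on those units the gap between marginal cost and willingness to pay runs from 0 up to 79.
DWL = ½ × 79 × 3318/95 = 131061/95.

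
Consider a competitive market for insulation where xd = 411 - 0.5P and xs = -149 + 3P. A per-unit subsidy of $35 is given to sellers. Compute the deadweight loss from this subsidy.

Deadweight loss = $262.5

Pre-subsidy: 411 - 0.5P = -149 + 3P gives P* = 160, x* = 331.
With the subsidy, sellers receive Ps = Pb + 35 for each unit, where Pb is the price buyers pay.
Supply in terms of Pb becomes xs = -149 + 3(Pb + 35) = -44 + 3Pb. Setting this equal to demand: 411 - 0.5Pb = -44 + 3Pb, so Pb = 130.
Sellers receive Ps = 130 + 35 = 165; x' = 411 − 0.5·130 = 346.
The subsidy expands output by 346 − 331 = 15 past the efficient level; on those units the gap between marginal cost and willingness to pay runs from 0 up to 35.
DWL = ½ × 35 × 15 = 262.5.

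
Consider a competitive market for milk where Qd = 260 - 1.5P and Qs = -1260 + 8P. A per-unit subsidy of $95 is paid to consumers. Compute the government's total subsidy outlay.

Government cost = $13300

Pre-subsidy: 260 - 1.5P = -1260 + 8P gives P* = 160, Q* = 20.
With the rebate, buyers effectively pay Pb = Ps − 95, where Ps is the price sellers receive.
Demand in terms of Ps becomes Qd = 260 − 1.5(Ps − 95) = 402.5 - 1.5Ps. Setting this equal to supply: 402.5 - 1.5Ps = -1260 + 8Ps, so Ps = 175.
Buyers pay Pb = 175 − 95 = 80; Q' = -1260 + 8·175 = 140.
Government outlay = subsidy × quantity = 95 × 140 = 13300.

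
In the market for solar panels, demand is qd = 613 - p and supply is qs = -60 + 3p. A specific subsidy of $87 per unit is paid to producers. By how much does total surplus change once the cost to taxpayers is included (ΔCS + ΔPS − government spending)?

Pre-subsidy: 613 - p = -60 + 3p gives p* = 168.25, q* = 444.75.
With the subsidy, sellers receive ps = pb + 87 for each unit, where pb is the price buyers pay.
Supply in terms of pb becomes qs = -60 + 3(pb + 87) = 201 + 3pb. Setting this equal to demand: 613 - pb = 201 + 3pb, so pb = 103.
Sellers receive ps = 103 + 87 = 190; q' = 613 − 1·103 = 510.
ΔCS = ½(444.75 + 510)(168.25 − 103) = 31148.71875; ΔPS = ½(444.75 + 510)(190 − 168.25) = 10382.90625.
Government spending = 87 × 510 = 44370.
Net change = 31148.71875 + 10382.90625 − 44370 = -2838.375. The loss equals the DWL triangle ½·87·65.25.

Net change in total surplus = -$2838.375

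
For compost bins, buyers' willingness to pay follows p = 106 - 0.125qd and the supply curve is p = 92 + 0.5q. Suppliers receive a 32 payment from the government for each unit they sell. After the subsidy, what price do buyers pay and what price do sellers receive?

Buyers pay 96.8; sellers receive 128.8

Pre-subsidy: 106 - 0.125q = 92 + 0.5q gives q* = 22.4 and p* = 103.2.
With the subsidy, sellers receive ps = pb + 32 for each unit, where pb is the price buyers pay.
On the curves, pb = 106 - 0.125q and ps = 92 + 0.5q; the wedge ps − pb = 32 gives 92 + 0.5q − (106 - 0.125q) = 32, so q' = 73.6.
Then pb = 106 − 0.125·73.6 = 96.8 and ps = 92 + 0.5·73.6 = 128.8.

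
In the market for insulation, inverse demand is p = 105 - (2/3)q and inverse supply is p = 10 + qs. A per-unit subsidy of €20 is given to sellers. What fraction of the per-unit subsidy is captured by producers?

Producer share = 0.6

Pre-subsidy: 105 - (2/3)q = 10 + q gives q* = 57 and p* = 67.
With the subsidy, sellers receive ps = pb + 20 for each unit, where pb is the price buyers pay.
On the curves, pb = 105 - (2/3)q and ps = 10 + q; the wedge ps − pb = 20 gives 10 + q − (105 - (2/3)q) = 20, so q' = 69.
Then pb = 105 − (2/3)·69 = 59 and ps = 10 + 1·69 = 79.
Buyers' price falls by p* − pb = 67 − 59 = 8; sellers' price rises by ps − p* = 79 − 67 = 12.
So producers capture 12/20 = 0.6 of each unit of subsidy.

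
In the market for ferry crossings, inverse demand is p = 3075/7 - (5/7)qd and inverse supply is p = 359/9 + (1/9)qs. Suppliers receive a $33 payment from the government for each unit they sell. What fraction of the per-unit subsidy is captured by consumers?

Consumer share = 45/52

Pre-subsidy: 3075/7 - (5/7)q = 359/9 + (1/9)q gives q* = 12581/26 and p* = 2435/26.
With the subsidy, sellers receive ps = pb + 33 for each unit, where pb is the price buyers pay.
On the curves, pb = 3075/7 - (5/7)q and ps = 359/9 + (1/9)q; the wedge ps − pb = 33 gives 359/9 + (1/9)q − (3075/7 - (5/7)q) = 33, so q' = 27241/52.
Then pb = 3075/7 − (5/7)·(27241/52) = 3385/52 and ps = 359/9 + (1/9)·(27241/52) = 5101/52.
Buyers' price falls by p* − pb = 2435/26 − 3385/52 = 1485/52; sellers' price rises by ps − p* = 5101/52 − 2435/26 = 231/52.
So consumers capture (1485/52)/33 = 45/52 of each unit of subsidy.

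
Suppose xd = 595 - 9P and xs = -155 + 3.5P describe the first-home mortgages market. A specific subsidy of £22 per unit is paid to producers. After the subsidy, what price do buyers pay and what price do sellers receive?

Buyers pay £53.84; sellers receive £75.84

Pre-subsidy: 595 - 9P = -155 + 3.5P gives P* = 60, x* = 55.
With the subsidy, sellers receive Ps = Pb + 22 for each unit, where Pb is the price buyers pay.
Supply in terms of Pb becomes xs = -155 + 3.5(Pb + 22) = -78 + 3.5Pb. Setting this equal to demand: 595 - 9Pb = -78 + 3.5Pb, so Pb = 53.84.
Sellers receive Ps = 53.84 + 22 = 75.84; x' = 595 − 9·53.84 = 110.44.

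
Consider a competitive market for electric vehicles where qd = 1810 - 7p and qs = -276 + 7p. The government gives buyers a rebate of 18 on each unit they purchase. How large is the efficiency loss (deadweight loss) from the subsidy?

Deadweight loss = 567

Pre-subsidy: 1810 - 7p = -276 + 7p gives p* = 149, q* = 767.
With the rebate, buyers effectively pay pb = ps − 18, where ps is the price sellers receive.
Demand in terms of ps becomes qd = 1810 − 7(ps − 18) = 1936 - 7ps. Setting this equal to supply: 1936 - 7ps = -276 + 7ps, so ps = 158.
Buyers pay pb = 158 − 18 = 140; q' = -276 + 7·158 = 830.
The subsidy expands output by 830 − 767 = 63 past the efficient level; on those units the gap between marginal cost and willingness to pay runs from 0 up to 18.
DWL = ½ × 18 × 63 = 567.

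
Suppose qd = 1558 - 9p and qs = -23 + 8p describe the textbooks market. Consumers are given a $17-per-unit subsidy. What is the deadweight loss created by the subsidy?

Deadweight loss = $612

Pre-subsidy: 1558 - 9p = -23 + 8p gives p* = 93, q* = 721.
With the rebate, buyers effectively pay pb = ps − 17, where ps is the price sellers receive.
Demand in terms of ps becomes qd = 1558 − 9(ps − 17) = 1711 - 9ps. Setting this equal to supply: 1711 - 9ps = -23 + 8ps, so ps = 102.
Buyers pay pb = 102 − 17 = 85; q' = -23 + 8·102 = 793.
The subsidy expands output by 793 − 721 = 72 past the efficient level; on those units the gap between marginal cost and willingness to pay runs from 0 up to 17.
DWL = ½ × 17 × 72 = 612.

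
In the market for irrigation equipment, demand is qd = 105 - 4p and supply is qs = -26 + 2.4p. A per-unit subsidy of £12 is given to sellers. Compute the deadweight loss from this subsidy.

Deadweight loss = £108

Pre-subsidy: 105 - 4p = -26 + 2.4p gives p* = 20.46875, q* = 23.125.
With the subsidy, sellers receive ps = pb + 12 for each unit, where pb is the price buyers pay.
Supply in terms of pb becomes qs = -26 + 2.4(pb + 12) = 2.8 + 2.4pb. Setting this equal to demand: 105 - 4pb = 2.8 + 2.4pb, so pb = 15.96875.
Sellers receive ps = 15.96875 + 12 = 27.96875; q' = 105 − 4·15.96875 = 41.125.
The subsidy expands output by 41.125 − 23.125 = 18 past the efficient level; on those units the gap between marginal cost and willingness to pay runs from 0 up to 12.
DWL = ½ × 12 × 18 = 108.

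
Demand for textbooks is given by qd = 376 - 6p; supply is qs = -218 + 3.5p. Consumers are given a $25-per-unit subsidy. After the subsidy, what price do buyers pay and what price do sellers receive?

Buyers pay 1013/19; sellers receive 1488/19

Pre-subsidy: 376 - 6p = -218 + 3.5p gives p* = 1188/19, q* = 16/19.
With the rebate, buyers effectively pay pb = ps − 25, where ps is the price sellers receive.
Demand in terms of ps becomes qd = 376 − 6(ps − 25) = 526 - 6ps. Setting this equal to supply: 526 - 6ps = -218 + 3.5ps, so ps = 1488/19.
Buyers pay pb = 1488/19 − 25 = 1013/19; q' = -218 + 3.5·(1488/19) = 1066/19.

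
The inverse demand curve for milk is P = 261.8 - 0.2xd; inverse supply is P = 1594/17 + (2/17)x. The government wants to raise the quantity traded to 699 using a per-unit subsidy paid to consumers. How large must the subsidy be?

At x = 699, from the demand curve buyers pay Pb = 261.8 − 0.2·699 = 122; from the supply curve sellers need Ps = 1594/17 + (2/17)·699 = 176.
The subsidy must fill the gap: s = Ps − Pb = 176 − 122 = 54.

Required subsidy s = 54 per unit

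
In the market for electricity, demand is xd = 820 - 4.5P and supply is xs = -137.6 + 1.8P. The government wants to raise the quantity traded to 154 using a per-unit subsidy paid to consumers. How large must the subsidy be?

At x = 154, invert demand for the buyer price: Pb = (820 − 154)/4.5 = 148; invert supply for the seller price: Ps = (154 − (-137.6))/1.8 = 162.
The subsidy must fill the gap: s = Ps − Pb = 162 − 148 = 14.

Required subsidy s = 14 per unit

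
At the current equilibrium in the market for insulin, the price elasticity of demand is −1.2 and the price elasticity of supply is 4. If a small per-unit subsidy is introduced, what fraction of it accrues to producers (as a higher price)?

Producer share = 3/13

For a small subsidy around the equilibrium, the benefit split depends on the relative slopes, which at a point are proportional to the elasticities.
Buyer share = εs/(εs + |εd|) = 4/(4 + 1.2) = 10/13; seller share = |εd|/(εs + |εd|) = 3/13.
So producers capture 3/13 of the subsidy.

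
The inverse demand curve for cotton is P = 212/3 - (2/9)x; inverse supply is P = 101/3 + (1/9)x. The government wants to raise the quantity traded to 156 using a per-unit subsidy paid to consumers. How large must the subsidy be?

Required subsidy s = 15 per unit

At x = 156, from the demand curve buyers pay Pb = 212/3 − (2/9)·156 = 36; from the supply curve sellers need Ps = 101/3 + (1/9)·156 = 51.
The subsidy must fill the gap: s = Ps − Pb = 51 − 36 = 15.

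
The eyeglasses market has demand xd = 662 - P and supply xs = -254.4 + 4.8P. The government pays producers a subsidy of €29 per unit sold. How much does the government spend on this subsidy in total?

Pre-subsidy: 662 - P = -254.4 + 4.8P gives P* = 158, x* = 504.
With the subsidy, sellers receive Ps = Pb + 29 for each unit, where Pb is the price buyers pay.
Supply in terms of Pb becomes xs = -254.4 + 4.8(Pb + 29) = -115.2 + 4.8Pb. Setting this equal to demand: 662 - Pb = -115.2 + 4.8Pb, so Pb = 134.
Sellers receive Ps = 134 + 29 = 163; x' = 662 − 1·134 = 528.
Government outlay = subsidy × quantity = 29 × 528 = 15312.

Government cost = €15312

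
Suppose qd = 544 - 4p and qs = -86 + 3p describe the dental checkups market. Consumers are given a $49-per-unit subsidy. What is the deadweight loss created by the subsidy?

Pre-subsidy: 544 - 4p = -86 + 3p gives p* = 90, q* = 184.
With the rebate, buyers effectively pay pb = ps − 49, where ps is the price sellers receive.
Demand in terms of ps becomes qd = 544 − 4(ps − 49) = 740 - 4ps. Setting this equal to supply: 740 - 4ps = -86 + 3ps, so ps = 118.
Buyers pay pb = 118 − 49 = 69; q' = -86 + 3·118 = 268.
The subsidy expands output by 268 − 184 = 84 past the efficient level; on those units the gap between marginal cost and willingness to pay runs from 0 up to 49.
DWL = ½ × 49 × 84 = 2058.

Deadweight loss = $2058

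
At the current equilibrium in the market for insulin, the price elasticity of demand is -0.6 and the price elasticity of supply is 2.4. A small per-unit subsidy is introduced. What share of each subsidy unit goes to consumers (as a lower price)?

For a small subsidy around the equilibrium, the benefit split depends on the relative slopes, which at a point are proportional to the elasticities.
Buyer share = εs/(εs + |εd|) = 2.4/(2.4 + 0.6) = 0.8; seller share = |εd|/(εs + |εd|) = 0.2.

Consumer share = 0.8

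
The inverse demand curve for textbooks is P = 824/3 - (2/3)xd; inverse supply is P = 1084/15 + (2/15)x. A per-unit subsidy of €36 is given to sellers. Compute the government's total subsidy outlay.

Government cost = €10728

Pre-subsidy: 824/3 - (2/3)x = 1084/15 + (2/15)x gives x* = 253 and P* = 106.
With the subsidy, sellers receive Ps = Pb + 36 for each unit, where Pb is the price buyers pay.
On the curves, Pb = 824/3 - (2/3)x and Ps = 1084/15 + (2/15)x; the wedge Ps − Pb = 36 gives 1084/15 + (2/15)x − (824/3 - (2/3)x) = 36, so x' = 298.
Then Pb = 824/3 − (2/3)·298 = 76 and Ps = 1084/15 + (2/15)·298 = 112.
Government outlay = subsidy × quantity = 36 × 298 = 10728.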